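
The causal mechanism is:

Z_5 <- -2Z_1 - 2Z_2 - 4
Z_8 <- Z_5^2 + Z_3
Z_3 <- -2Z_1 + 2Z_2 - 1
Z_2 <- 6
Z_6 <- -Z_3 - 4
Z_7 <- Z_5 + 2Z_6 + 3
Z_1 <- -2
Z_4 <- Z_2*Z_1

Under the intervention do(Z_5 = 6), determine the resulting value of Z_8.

do(Z_5=6) replaces the equation Z_5 <- -2Z_1 - 2Z_2 - 4 with the constant Z_5 = 6.
Z_3 = -2Z_1 + 2Z_2 - 1  [with Z_1=-2, Z_2=6]  = 15
Z_8 = Z_5^2 + Z_3  [with Z_5=6, Z_3=15]  = 51

51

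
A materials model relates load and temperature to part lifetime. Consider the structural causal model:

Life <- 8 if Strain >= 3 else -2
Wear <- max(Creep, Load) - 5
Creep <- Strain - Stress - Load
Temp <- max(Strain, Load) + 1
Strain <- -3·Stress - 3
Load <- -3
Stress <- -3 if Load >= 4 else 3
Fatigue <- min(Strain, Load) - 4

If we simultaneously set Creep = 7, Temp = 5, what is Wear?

2

Setting Creep = 7, Temp = 5 by intervention discards those variables' equations.
Wear = max(Creep, Load) - 5  [with Creep=7, Load=-3]  = 2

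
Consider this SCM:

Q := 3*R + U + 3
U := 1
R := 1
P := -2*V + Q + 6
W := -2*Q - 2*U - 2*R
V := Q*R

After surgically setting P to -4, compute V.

7

The intervention breaks the incoming arrows to P: P := -2*V + Q + 6 no longer applies, and P = -4.
Since V is not a descendant of the intervened variable, it is unaffected.
Q = 3*R + U + 3  [with R=1, U=1]  = 7
V = Q*R  [with Q=7, R=1]  = 7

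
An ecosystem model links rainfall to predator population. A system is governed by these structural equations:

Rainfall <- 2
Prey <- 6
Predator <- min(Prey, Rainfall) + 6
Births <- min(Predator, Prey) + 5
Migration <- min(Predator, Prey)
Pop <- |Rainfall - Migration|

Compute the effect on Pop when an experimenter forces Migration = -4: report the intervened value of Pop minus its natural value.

The intervention breaks the incoming arrows to Migration: Migration <- min(Predator, Prey) no longer applies, and Migration = -4.
Pop = |Rainfall - Migration|  [with Rainfall=2, Migration=-4]  = 6
Without intervention: Predator = min(Prey, Rainfall) + 6  [with Prey=6, Rainfall=2]  = 8; Migration = min(Predator, Prey)  [with Predator=8, Prey=6]  = 6; Pop = |Rainfall - Migration|  [with Rainfall=2, Migration=6]  = 4.
Change = 6 − 4 = 2.

2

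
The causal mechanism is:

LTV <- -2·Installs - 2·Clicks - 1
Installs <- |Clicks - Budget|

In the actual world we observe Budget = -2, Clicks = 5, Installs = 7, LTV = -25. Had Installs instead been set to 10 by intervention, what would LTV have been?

-31

The intervention breaks the incoming arrows to Installs: Installs <- |Clicks - Budget| no longer applies, and Installs = 10.
LTV = -2·Installs - 2·Clicks - 1  [with Installs=10, Clicks=5]  = -31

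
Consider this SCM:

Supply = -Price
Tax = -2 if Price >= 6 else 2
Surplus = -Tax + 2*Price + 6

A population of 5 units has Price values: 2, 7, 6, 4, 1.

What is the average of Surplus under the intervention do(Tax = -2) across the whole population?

16

do(Tax=-2) breaks Tax's dependence on Price. With Tax=-2 fixed, Surplus across the units is 12, 22, 20, 16, 10, mean 16.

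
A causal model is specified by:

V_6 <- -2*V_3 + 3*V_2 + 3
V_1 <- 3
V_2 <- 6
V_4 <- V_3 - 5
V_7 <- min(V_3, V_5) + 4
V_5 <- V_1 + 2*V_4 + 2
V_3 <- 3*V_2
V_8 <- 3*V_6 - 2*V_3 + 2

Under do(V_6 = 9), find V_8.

Intervening sets V_6 = 9 and removes its equation (V_6 <- -2*V_3 + 3*V_2 + 3).
V_3 = 3*V_2  [with V_2=6]  = 18
V_8 = 3*V_6 - 2*V_3 + 2  [with V_6=9, V_3=18]  = -7

-7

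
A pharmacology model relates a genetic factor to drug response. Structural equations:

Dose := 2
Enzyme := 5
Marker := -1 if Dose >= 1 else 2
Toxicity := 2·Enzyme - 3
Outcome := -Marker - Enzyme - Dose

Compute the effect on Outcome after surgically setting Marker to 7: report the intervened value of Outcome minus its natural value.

-8

do(Marker=7) replaces the equation Marker := -1 if Dose >= 1 else 2 with the constant Marker = 7.
Outcome = -Marker - Enzyme - Dose  [with Marker=7, Enzyme=5, Dose=2]  = -14
Without intervention: Marker = -1 if Dose >= 1 else 2  [with Dose=2]  = -1; Outcome = -Marker - Enzyme - Dose  [with Marker=-1, Enzyme=5, Dose=2]  = -6.
Change = -14 − (-6) = -8.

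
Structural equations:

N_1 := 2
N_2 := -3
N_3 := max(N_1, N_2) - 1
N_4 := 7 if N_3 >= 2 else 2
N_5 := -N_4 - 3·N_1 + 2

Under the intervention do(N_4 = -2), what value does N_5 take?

-2

Intervening sets N_4 = -2 and removes its equation (N_4 := 7 if N_3 >= 2 else 2).
N_5 = -N_4 - 3·N_1 + 2  [with N_4=-2, N_1=2]  = -2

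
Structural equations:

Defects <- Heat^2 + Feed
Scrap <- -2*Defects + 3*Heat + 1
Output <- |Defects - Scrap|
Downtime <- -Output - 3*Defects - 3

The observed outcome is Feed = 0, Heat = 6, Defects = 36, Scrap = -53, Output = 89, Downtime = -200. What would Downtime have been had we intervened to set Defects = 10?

-44

The intervention breaks the incoming arrows to Defects: Defects <- Heat^2 + Feed no longer applies, and Defects = 10.
Scrap = -2*Defects + 3*Heat + 1  [with Defects=10, Heat=6]  = -1
Output = |Defects - Scrap|  [with Defects=10, Scrap=-1]  = 11
Downtime = -Output - 3*Defects - 3  [with Output=11, Defects=10]  = -44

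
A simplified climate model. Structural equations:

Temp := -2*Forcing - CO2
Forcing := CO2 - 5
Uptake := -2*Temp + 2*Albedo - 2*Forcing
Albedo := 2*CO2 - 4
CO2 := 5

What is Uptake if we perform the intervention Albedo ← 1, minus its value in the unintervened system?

Intervening sets Albedo = 1 and removes its equation (Albedo := 2*CO2 - 4).
Forcing = CO2 - 5  [with CO2=5]  = 0
Temp = -2*Forcing - CO2  [with Forcing=0, CO2=5]  = -5
Uptake = -2*Temp + 2*Albedo - 2*Forcing  [with Temp=-5, Albedo=1, Forcing=0]  = 12
Without intervention: Forcing = CO2 - 5  [with CO2=5]  = 0; Temp = -2*Forcing - CO2  [with Forcing=0, CO2=5]  = -5; Albedo = 2*CO2 - 4  [with CO2=5]  = 6; Uptake = -2*Temp + 2*Albedo - 2*Forcing  [with Temp=-5, Albedo=6, Forcing=0]  = 22.
Change = 12 − 22 = -10.

-10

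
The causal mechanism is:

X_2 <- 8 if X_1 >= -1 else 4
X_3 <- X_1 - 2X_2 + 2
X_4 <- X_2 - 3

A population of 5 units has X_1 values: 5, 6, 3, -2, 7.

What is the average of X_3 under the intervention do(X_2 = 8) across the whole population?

-10.2

Under do(X_2=8), X_2's equation is replaced by X_2=8 for every unit. Per-unit X_3: -9, -8, -11, -16, -7. Mean = -10.2.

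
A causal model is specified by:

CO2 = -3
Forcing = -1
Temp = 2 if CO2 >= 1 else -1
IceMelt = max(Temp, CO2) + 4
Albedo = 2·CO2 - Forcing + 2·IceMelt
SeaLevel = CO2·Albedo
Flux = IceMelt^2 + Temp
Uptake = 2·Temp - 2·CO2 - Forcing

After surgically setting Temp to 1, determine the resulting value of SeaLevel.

The intervention breaks the incoming arrows to Temp: Temp = 2 if CO2 >= 1 else -1 no longer applies, and Temp = 1.
IceMelt = max(Temp, CO2) + 4  [with Temp=1, CO2=-3]  = 5
Albedo = 2·CO2 - Forcing + 2·IceMelt  [with CO2=-3, Forcing=-1, IceMelt=5]  = 5
SeaLevel = CO2·Albedo  [with CO2=-3, Albedo=5]  = -15

-15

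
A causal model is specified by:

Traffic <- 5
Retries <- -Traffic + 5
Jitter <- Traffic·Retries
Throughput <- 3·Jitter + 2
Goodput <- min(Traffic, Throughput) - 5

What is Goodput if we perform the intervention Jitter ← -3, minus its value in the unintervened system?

-9

do(Jitter=-3) replaces the equation Jitter <- Traffic·Retries with the constant Jitter = -3.
Throughput = 3·Jitter + 2  [with Jitter=-3]  = -7
Goodput = min(Traffic, Throughput) - 5  [with Traffic=5, Throughput=-7]  = -12
Without intervention: Retries = -Traffic + 5  [with Traffic=5]  = 0; Jitter = Traffic·Retries  [with Traffic=5, Retries=0]  = 0; Throughput = 3·Jitter + 2  [with Jitter=0]  = 2; Goodput = min(Traffic, Throughput) - 5  [with Traffic=5, Throughput=2]  = -3.
Change = -12 − (-3) = -9.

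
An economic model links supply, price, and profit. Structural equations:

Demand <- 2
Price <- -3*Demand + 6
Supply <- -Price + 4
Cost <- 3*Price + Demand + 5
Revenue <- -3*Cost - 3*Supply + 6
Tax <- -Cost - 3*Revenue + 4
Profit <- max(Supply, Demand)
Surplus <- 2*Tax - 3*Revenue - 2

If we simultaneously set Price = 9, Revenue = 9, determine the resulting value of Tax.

Setting Price = 9, Revenue = 9 by intervention discards those variables' equations.
Cost = 3*Price + Demand + 5  [with Price=9, Demand=2]  = 34
Tax = -Cost - 3*Revenue + 4  [with Cost=34, Revenue=9]  = -57

-57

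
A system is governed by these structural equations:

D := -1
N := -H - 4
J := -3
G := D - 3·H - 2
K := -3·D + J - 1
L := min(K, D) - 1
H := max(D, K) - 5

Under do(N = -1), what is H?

Under do(N=-1), the mechanism N := -H - 4 is discarded; N is fixed at -1.
Since H is not a descendant of the intervened variable, it is unaffected.
K = -3·D + J - 1  [with D=-1, J=-3]  = -1
H = max(D, K) - 5  [with D=-1, K=-1]  = -6

-6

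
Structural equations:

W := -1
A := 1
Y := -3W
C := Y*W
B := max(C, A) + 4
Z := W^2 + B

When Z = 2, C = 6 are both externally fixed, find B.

10

Setting Z = 2, C = 6 by intervention discards those variables' equations.
B = max(C, A) + 4  [with C=6, A=1]  = 10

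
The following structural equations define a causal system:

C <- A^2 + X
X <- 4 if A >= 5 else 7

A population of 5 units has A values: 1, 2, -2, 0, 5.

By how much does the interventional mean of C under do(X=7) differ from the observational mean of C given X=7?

4.55

do(X=7) breaks X's dependence on A. With X=7 fixed, C across the units is 8, 11, 11, 7, 32, mean 13.8.
E[C|X=7] averages over only the 4 units with X=7 (A = 1, 2, -2, 0): C = 8, 11, 11, 7, mean 9.25.
Difference = 13.8 − 9.25 = 4.55.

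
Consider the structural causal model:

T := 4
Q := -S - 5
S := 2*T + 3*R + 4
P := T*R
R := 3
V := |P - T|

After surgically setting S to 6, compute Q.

-11

The intervention breaks the incoming arrows to S: S := 2*T + 3*R + 4 no longer applies, and S = 6.
Q = -S - 5  [with S=6]  = -11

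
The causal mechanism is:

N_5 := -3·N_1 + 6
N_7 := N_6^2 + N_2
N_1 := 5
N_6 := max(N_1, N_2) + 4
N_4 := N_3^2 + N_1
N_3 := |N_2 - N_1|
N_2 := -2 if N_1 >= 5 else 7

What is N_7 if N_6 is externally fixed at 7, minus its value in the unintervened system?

-32

Intervening sets N_6 = 7 and removes its equation (N_6 := max(N_1, N_2) + 4).
N_2 = -2 if N_1 >= 5 else 7  [with N_1=5]  = -2
N_7 = N_6^2 + N_2  [with N_6=7, N_2=-2]  = 47
Without intervention: N_2 = -2 if N_1 >= 5 else 7  [with N_1=5]  = -2; N_6 = max(N_1, N_2) + 4  [with N_1=5, N_2=-2]  = 9; N_7 = N_6^2 + N_2  [with N_6=9, N_2=-2]  = 79.
Change = 47 − 79 = -32.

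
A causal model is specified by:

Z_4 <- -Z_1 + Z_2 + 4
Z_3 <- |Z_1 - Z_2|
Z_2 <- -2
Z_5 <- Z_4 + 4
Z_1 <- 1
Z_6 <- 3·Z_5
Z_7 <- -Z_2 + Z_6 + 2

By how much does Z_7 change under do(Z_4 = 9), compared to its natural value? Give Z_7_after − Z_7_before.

The intervention breaks the incoming arrows to Z_4: Z_4 <- -Z_1 + Z_2 + 4 no longer applies, and Z_4 = 9.
Z_5 = Z_4 + 4  [with Z_4=9]  = 13
Z_6 = 3·Z_5  [with Z_5=13]  = 39
Z_7 = -Z_2 + Z_6 + 2  [with Z_2=-2, Z_6=39]  = 43
Without intervention: Z_4 = -Z_1 + Z_2 + 4  [with Z_1=1, Z_2=-2]  = 1; Z_5 = Z_4 + 4  [with Z_4=1]  = 5; Z_6 = 3·Z_5  [with Z_5=5]  = 15; Z_7 = -Z_2 + Z_6 + 2  [with Z_2=-2, Z_6=15]  = 19.
Change = 43 − 19 = 24.

24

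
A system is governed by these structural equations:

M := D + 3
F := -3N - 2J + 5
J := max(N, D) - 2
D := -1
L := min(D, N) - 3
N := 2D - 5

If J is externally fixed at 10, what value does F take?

The intervention breaks the incoming arrows to J: J := max(N, D) - 2 no longer applies, and J = 10.
N = 2D - 5  [with D=-1]  = -7
F = -3N - 2J + 5  [with N=-7, J=10]  = 6

6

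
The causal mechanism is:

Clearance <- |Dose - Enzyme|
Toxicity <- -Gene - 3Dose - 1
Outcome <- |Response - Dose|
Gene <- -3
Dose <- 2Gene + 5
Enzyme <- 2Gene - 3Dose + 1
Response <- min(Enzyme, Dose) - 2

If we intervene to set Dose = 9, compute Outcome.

Under do(Dose=9), the mechanism Dose <- 2Gene + 5 is discarded; Dose is fixed at 9.
Enzyme = 2Gene - 3Dose + 1  [with Gene=-3, Dose=9]  = -32
Response = min(Enzyme, Dose) - 2  [with Enzyme=-32, Dose=9]  = -34
Outcome = |Response - Dose|  [with Response=-34, Dose=9]  = 43

43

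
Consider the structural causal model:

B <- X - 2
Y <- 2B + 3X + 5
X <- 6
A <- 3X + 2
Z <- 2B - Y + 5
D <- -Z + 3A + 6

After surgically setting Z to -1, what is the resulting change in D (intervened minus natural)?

-17

The intervention breaks the incoming arrows to Z: Z <- 2B - Y + 5 no longer applies, and Z = -1.
A = 3X + 2  [with X=6]  = 20
D = -Z + 3A + 6  [with Z=-1, A=20]  = 67
Without intervention: B = X - 2  [with X=6]  = 4; A = 3X + 2  [with X=6]  = 20; Y = 2B + 3X + 5  [with B=4, X=6]  = 31; Z = 2B - Y + 5  [with B=4, Y=31]  = -18; D = -Z + 3A + 6  [with Z=-18, A=20]  = 84.
Change = 67 − 84 = -17.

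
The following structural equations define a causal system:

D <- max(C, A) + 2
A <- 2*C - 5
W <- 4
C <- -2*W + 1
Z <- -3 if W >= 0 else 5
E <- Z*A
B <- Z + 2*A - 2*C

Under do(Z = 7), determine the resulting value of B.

-17

do(Z=7) replaces the equation Z <- -3 if W >= 0 else 5 with the constant Z = 7.
C = -2*W + 1  [with W=4]  = -7
A = 2*C - 5  [with C=-7]  = -19
B = Z + 2*A - 2*C  [with Z=7, A=-19, C=-7]  = -17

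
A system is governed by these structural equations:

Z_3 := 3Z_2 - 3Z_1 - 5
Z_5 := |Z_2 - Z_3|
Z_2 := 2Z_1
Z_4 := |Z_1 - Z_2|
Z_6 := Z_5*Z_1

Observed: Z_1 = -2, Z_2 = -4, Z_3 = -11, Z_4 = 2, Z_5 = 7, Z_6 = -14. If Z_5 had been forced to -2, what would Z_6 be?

4

The intervention breaks the incoming arrows to Z_5: Z_5 := |Z_2 - Z_3| no longer applies, and Z_5 = -2.
Z_6 = Z_5*Z_1  [with Z_5=-2, Z_1=-2]  = 4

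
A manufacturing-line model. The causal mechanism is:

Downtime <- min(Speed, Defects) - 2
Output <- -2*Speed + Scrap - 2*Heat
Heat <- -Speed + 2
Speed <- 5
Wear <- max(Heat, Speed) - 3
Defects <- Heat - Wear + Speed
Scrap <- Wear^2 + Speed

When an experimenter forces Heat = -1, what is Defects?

Under do(Heat=-1), the mechanism Heat <- -Speed + 2 is discarded; Heat is fixed at -1.
Wear = max(Heat, Speed) - 3  [with Heat=-1, Speed=5]  = 2
Defects = Heat - Wear + Speed  [with Heat=-1, Wear=2, Speed=5]  = 2

2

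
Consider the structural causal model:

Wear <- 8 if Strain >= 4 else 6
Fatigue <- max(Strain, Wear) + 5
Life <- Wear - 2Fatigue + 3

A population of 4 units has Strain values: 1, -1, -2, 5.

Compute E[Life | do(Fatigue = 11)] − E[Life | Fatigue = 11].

0.5

Every unit gets Fatigue=11 under the intervention. Life values become -13, -13, -13, -11; E[Life|do(Fatigue=11)] = -12.5.
Conditioning on Fatigue=11 selects the 3 unit(s) with Strain ∈ {1, -1, -2}. Their Life values: -13, -13, -13. Mean = -13.
Difference = -12.5 − (-13) = 0.5.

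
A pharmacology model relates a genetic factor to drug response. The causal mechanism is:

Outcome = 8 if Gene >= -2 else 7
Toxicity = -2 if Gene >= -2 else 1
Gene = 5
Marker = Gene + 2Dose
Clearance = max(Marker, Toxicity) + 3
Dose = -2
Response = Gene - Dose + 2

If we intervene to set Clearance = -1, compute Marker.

1

do(Clearance=-1) replaces the equation Clearance = max(Marker, Toxicity) + 3 with the constant Clearance = -1.
Marker is not downstream of the intervention, so its value is determined by the original equations.
Marker = Gene + 2Dose  [with Gene=5, Dose=-2]  = 1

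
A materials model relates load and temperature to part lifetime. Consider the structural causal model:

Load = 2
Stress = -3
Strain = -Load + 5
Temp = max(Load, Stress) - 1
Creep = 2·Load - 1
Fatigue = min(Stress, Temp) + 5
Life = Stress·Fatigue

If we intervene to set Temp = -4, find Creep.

3

Intervening sets Temp = -4 and removes its equation (Temp = max(Load, Stress) - 1).
No directed path runs from Temp to Creep, so Creep keeps its natural value.
Creep = 2·Load - 1  [with Load=2]  = 3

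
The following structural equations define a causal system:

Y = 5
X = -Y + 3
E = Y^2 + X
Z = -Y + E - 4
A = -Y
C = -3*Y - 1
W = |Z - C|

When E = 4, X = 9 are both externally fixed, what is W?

11

The joint intervention fixes E = 4, X = 9, removing each variable's own equation.
Z = -Y + E - 4  [with Y=5, E=4]  = -5
C = -3*Y - 1  [with Y=5]  = -16
W = |Z - C|  [with Z=-5, C=-16]  = 11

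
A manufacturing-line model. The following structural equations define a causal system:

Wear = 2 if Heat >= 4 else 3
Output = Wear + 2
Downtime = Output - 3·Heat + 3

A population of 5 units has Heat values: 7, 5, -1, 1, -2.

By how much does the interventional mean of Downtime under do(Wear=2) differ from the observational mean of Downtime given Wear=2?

Every unit gets Wear=2 under the intervention. Downtime values become -14, -8, 10, 4, 13; E[Downtime|do(Wear=2)] = 1.
E[Downtime|Wear=2] averages over only the 2 units with Wear=2 (Heat = 7, 5): Downtime = -14, -8, mean -11.
Difference = 1 − (-11) = 12.

12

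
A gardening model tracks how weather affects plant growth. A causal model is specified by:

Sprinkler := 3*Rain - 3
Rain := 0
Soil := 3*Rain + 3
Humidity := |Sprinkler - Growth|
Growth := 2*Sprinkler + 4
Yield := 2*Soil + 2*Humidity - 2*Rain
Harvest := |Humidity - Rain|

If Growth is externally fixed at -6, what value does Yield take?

12

Under do(Growth=-6), the mechanism Growth := 2*Sprinkler + 4 is discarded; Growth is fixed at -6.
Sprinkler = 3*Rain - 3  [with Rain=0]  = -3
Soil = 3*Rain + 3  [with Rain=0]  = 3
Humidity = |Sprinkler - Growth|  [with Sprinkler=-3, Growth=-6]  = 3
Yield = 2*Soil + 2*Humidity - 2*Rain  [with Soil=3, Humidity=3, Rain=0]  = 12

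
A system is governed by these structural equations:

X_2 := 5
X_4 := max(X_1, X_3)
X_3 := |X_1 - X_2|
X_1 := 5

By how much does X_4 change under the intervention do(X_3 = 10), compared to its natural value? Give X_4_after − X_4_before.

5

The intervention breaks the incoming arrows to X_3: X_3 := |X_1 - X_2| no longer applies, and X_3 = 10.
X_4 = max(X_1, X_3)  [with X_1=5, X_3=10]  = 10
Without intervention: X_3 = |X_1 - X_2|  [with X_1=5, X_2=5]  = 0; X_4 = max(X_1, X_3)  [with X_1=5, X_3=0]  = 5.
Change = 10 − 5 = 5.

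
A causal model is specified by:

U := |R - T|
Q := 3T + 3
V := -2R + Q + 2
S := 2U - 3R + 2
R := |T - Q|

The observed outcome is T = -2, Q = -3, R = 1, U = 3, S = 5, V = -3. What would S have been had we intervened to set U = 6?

Intervening sets U = 6 and removes its equation (U := |R - T|).
Q = 3T + 3  [with T=-2]  = -3
R = |T - Q|  [with T=-2, Q=-3]  = 1
S = 2U - 3R + 2  [with U=6, R=1]  = 11

11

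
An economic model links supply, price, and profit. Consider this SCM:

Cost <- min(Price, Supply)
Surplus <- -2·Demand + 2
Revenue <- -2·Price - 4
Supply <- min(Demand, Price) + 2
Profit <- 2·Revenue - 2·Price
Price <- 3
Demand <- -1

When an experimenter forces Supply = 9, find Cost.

3

The intervention breaks the incoming arrows to Supply: Supply <- min(Demand, Price) + 2 no longer applies, and Supply = 9.
Cost = min(Price, Supply)  [with Price=3, Supply=9]  = 3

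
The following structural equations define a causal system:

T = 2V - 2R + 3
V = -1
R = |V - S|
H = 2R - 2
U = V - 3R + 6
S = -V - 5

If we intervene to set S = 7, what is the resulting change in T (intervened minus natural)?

-10

do(S=7) replaces the equation S = -V - 5 with the constant S = 7.
R = |V - S|  [with V=-1, S=7]  = 8
T = 2V - 2R + 3  [with V=-1, R=8]  = -15
Without intervention: S = -V - 5  [with V=-1]  = -4; R = |V - S|  [with V=-1, S=-4]  = 3; T = 2V - 2R + 3  [with V=-1, R=3]  = -5.
Change = -15 − (-5) = -10.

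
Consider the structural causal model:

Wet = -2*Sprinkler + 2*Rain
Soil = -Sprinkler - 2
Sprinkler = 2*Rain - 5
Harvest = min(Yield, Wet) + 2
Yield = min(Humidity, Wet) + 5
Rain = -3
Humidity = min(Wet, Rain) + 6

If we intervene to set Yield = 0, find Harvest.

2

Intervening sets Yield = 0 and removes its equation (Yield = min(Humidity, Wet) + 5).
Sprinkler = 2*Rain - 5  [with Rain=-3]  = -11
Wet = -2*Sprinkler + 2*Rain  [with Sprinkler=-11, Rain=-3]  = 16
Harvest = min(Yield, Wet) + 2  [with Yield=0, Wet=16]  = 2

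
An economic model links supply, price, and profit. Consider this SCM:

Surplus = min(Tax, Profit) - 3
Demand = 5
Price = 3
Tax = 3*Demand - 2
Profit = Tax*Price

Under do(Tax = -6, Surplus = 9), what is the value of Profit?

The joint intervention fixes Tax = -6, Surplus = 9, removing each variable's own equation.
Profit = Tax*Price  [with Tax=-6, Price=3]  = -18

-18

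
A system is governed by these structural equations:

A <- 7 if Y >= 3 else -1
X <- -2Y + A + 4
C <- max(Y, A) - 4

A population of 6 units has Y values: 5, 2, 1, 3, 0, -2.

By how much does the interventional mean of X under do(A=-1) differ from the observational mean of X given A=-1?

The intervention sets A=-1 in all 6 units regardless of Y. Recomputing X per unit gives -7, -1, 1, -3, 3, 7; average 0.
Conditioning on A=-1 selects the 4 unit(s) with Y ∈ {2, 1, 0, -2}. Their X values: -1, 1, 3, 7. Mean = 2.5.
Difference = 0 − 2.5 = -2.5.

-2.5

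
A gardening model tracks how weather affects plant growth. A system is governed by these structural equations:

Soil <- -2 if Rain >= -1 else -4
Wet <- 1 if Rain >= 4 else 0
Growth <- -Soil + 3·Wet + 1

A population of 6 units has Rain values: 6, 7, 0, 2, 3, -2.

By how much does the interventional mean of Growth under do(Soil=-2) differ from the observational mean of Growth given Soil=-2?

Every unit gets Soil=-2 under the intervention. Growth values become 6, 6, 3, 3, 3, 3; E[Growth|do(Soil=-2)] = 4.
Observing Soil=-2 restricts to units where Soil's equation naturally yields -2: Rain ∈ {6, 7, 0, 2, 3}. In that subpopulation Growth = 6, 6, 3, 3, 3, mean 4.2.
Difference = 4 − 4.2 = -0.2.

-0.2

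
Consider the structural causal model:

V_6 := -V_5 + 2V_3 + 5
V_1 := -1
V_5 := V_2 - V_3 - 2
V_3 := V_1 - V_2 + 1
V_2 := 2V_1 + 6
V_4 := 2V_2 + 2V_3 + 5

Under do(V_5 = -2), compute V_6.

The intervention breaks the incoming arrows to V_5: V_5 := V_2 - V_3 - 2 no longer applies, and V_5 = -2.
V_2 = 2V_1 + 6  [with V_1=-1]  = 4
V_3 = V_1 - V_2 + 1  [with V_1=-1, V_2=4]  = -4
V_6 = -V_5 + 2V_3 + 5  [with V_5=-2, V_3=-4]  = -1

-1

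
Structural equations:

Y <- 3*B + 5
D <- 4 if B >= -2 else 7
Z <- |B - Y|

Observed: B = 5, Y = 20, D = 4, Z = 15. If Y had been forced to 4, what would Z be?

1

Under do(Y=4), the mechanism Y <- 3*B + 5 is discarded; Y is fixed at 4.
Z = |B - Y|  [with B=5, Y=4]  = 1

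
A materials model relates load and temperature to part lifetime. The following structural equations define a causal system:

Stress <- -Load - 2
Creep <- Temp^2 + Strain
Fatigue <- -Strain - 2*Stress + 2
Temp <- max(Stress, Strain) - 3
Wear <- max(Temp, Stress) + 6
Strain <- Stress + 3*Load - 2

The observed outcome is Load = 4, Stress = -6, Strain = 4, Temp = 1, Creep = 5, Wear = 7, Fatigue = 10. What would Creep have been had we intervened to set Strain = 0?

9

do(Strain=0) replaces the equation Strain <- Stress + 3*Load - 2 with the constant Strain = 0.
Stress = -Load - 2  [with Load=4]  = -6
Temp = max(Stress, Strain) - 3  [with Stress=-6, Strain=0]  = -3
Creep = Temp^2 + Strain  [with Temp=-3, Strain=0]  = 9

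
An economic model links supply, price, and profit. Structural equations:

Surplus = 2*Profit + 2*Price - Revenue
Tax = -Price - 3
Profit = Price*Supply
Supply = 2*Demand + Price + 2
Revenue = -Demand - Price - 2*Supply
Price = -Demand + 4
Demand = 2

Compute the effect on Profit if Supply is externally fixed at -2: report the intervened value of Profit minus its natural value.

The intervention breaks the incoming arrows to Supply: Supply = 2*Demand + Price + 2 no longer applies, and Supply = -2.
Price = -Demand + 4  [with Demand=2]  = 2
Profit = Price*Supply  [with Price=2, Supply=-2]  = -4
Without intervention: Price = -Demand + 4  [with Demand=2]  = 2; Supply = 2*Demand + Price + 2  [with Demand=2, Price=2]  = 8; Profit = Price*Supply  [with Price=2, Supply=8]  = 16.
Change = -4 − 16 = -20.

-20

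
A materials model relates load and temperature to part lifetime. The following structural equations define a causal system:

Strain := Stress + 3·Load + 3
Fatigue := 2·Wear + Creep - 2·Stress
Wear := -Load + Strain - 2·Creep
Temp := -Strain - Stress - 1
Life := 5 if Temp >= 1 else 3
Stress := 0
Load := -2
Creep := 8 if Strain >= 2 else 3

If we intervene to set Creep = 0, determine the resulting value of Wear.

The intervention breaks the incoming arrows to Creep: Creep := 8 if Strain >= 2 else 3 no longer applies, and Creep = 0.
Strain = Stress + 3·Load + 3  [with Stress=0, Load=-2]  = -3
Wear = -Load + Strain - 2·Creep  [with Load=-2, Strain=-3, Creep=0]  = -1

-1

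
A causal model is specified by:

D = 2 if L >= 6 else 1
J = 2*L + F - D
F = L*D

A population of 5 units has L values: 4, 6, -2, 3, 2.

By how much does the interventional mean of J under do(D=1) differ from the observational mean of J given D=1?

Every unit gets D=1 under the intervention. J values become 11, 17, -7, 8, 5; E[J|do(D=1)] = 6.8.
E[J|D=1] averages over only the 4 units with D=1 (L = 4, -2, 3, 2): J = 11, -7, 8, 5, mean 4.25.
Difference = 6.8 − 4.25 = 2.55.

2.55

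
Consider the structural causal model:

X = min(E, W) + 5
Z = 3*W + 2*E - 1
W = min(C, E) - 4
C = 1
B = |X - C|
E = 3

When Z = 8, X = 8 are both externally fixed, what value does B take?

Setting Z = 8, X = 8 by intervention discards those variables' equations.
B = |X - C|  [with X=8, C=1]  = 7

7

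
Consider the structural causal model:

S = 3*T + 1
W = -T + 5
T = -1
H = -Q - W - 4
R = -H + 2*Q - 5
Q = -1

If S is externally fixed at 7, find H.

-9

do(S=7) replaces the equation S = 3*T + 1 with the constant S = 7.
H is not downstream of the intervention, so its value is determined by the original equations.
W = -T + 5  [with T=-1]  = 6
H = -Q - W - 4  [with Q=-1, W=6]  = -9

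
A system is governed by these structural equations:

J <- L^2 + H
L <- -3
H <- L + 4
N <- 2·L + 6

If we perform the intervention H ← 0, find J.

9

The intervention breaks the incoming arrows to H: H <- L + 4 no longer applies, and H = 0.
J = L^2 + H  [with L=-3, H=0]  = 9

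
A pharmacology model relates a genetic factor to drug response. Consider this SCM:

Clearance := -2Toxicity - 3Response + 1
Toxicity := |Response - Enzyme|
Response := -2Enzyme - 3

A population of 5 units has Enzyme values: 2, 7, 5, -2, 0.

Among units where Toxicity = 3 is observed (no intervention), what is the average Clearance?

Observing Toxicity=3 restricts to units where Toxicity's equation naturally yields 3: Enzyme ∈ {-2, 0}. In that subpopulation Clearance = -8, 4, mean -2.

-2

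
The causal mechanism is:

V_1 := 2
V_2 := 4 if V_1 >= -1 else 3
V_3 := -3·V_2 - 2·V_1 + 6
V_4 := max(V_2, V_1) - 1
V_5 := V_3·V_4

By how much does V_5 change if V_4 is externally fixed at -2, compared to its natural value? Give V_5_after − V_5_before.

Intervening sets V_4 = -2 and removes its equation (V_4 := max(V_2, V_1) - 1).
V_2 = 4 if V_1 >= -1 else 3  [with V_1=2]  = 4
V_3 = -3·V_2 - 2·V_1 + 6  [with V_2=4, V_1=2]  = -10
V_5 = V_3·V_4  [with V_3=-10, V_4=-2]  = 20
Without intervention: V_2 = 4 if V_1 >= -1 else 3  [with V_1=2]  = 4; V_3 = -3·V_2 - 2·V_1 + 6  [with V_2=4, V_1=2]  = -10; V_4 = max(V_2, V_1) - 1  [with V_2=4, V_1=2]  = 3; V_5 = V_3·V_4  [with V_3=-10, V_4=3]  = -30.
Change = 20 − (-30) = 50.

50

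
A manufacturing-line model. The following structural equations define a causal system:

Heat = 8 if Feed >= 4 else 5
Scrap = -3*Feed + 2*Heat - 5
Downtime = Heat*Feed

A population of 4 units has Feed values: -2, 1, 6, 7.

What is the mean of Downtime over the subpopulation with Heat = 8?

52

Conditioning on Heat=8 selects the 2 unit(s) with Feed ∈ {6, 7}. Their Downtime values: 48, 56. Mean = 52.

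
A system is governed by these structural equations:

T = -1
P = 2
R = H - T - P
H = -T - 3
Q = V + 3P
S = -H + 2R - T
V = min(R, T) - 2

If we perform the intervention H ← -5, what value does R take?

The intervention breaks the incoming arrows to H: H = -T - 3 no longer applies, and H = -5.
R = H - T - P  [with H=-5, T=-1, P=2]  = -6

-6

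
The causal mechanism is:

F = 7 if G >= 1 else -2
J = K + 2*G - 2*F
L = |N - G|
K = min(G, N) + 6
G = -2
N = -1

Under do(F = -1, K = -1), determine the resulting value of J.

The joint intervention fixes F = -1, K = -1, removing each variable's own equation.
J = K + 2*G - 2*F  [with K=-1, G=-2, F=-1]  = -3

-3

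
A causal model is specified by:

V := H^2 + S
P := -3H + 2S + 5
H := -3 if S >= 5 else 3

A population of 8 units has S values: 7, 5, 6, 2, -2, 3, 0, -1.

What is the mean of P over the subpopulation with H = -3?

Conditioning on H=-3 selects the 3 unit(s) with S ∈ {7, 5, 6}. Their P values: 28, 24, 26. Mean = 26.

26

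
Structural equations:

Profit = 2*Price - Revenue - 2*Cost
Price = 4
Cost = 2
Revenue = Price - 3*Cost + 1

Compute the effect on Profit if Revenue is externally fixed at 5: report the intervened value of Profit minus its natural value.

-6

The intervention breaks the incoming arrows to Revenue: Revenue = Price - 3*Cost + 1 no longer applies, and Revenue = 5.
Profit = 2*Price - Revenue - 2*Cost  [with Price=4, Revenue=5, Cost=2]  = -1
Without intervention: Revenue = Price - 3*Cost + 1  [with Price=4, Cost=2]  = -1; Profit = 2*Price - Revenue - 2*Cost  [with Price=4, Revenue=-1, Cost=2]  = 5.
Change = -1 − 5 = -6.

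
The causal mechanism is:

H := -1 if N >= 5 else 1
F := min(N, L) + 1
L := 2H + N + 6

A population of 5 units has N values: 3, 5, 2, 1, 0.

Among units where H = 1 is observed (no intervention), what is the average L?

9.5

Conditioning on H=1 selects the 4 unit(s) with N ∈ {3, 2, 1, 0}. Their L values: 11, 10, 9, 8. Mean = 9.5.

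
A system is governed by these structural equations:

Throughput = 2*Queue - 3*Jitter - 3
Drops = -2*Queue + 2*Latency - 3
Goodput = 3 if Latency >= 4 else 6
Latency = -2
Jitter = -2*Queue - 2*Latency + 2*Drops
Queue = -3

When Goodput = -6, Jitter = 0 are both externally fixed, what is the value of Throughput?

-9

Setting Goodput = -6, Jitter = 0 by intervention discards those variables' equations.
Throughput = 2*Queue - 3*Jitter - 3  [with Queue=-3, Jitter=0]  = -9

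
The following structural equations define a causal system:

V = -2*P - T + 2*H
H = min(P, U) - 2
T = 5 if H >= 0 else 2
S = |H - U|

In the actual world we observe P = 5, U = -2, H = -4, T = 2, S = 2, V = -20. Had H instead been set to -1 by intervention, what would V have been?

-14

The intervention breaks the incoming arrows to H: H = min(P, U) - 2 no longer applies, and H = -1.
T = 5 if H >= 0 else 2  [with H=-1]  = 2
V = -2*P - T + 2*H  [with P=5, T=2, H=-1]  = -14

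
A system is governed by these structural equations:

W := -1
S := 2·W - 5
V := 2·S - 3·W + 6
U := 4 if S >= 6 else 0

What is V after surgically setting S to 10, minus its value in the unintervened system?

Under do(S=10), the mechanism S := 2·W - 5 is discarded; S is fixed at 10.
V = 2·S - 3·W + 6  [with S=10, W=-1]  = 29
Without intervention: S = 2·W - 5  [with W=-1]  = -7; V = 2·S - 3·W + 6  [with S=-7, W=-1]  = -5.
Change = 29 − (-5) = 34.

34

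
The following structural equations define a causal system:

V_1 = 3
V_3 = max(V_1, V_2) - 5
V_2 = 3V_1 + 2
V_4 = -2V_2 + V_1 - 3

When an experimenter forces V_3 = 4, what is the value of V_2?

11

Under do(V_3=4), the mechanism V_3 = max(V_1, V_2) - 5 is discarded; V_3 is fixed at 4.
Since V_2 is not a descendant of the intervened variable, it is unaffected.
V_2 = 3V_1 + 2  [with V_1=3]  = 11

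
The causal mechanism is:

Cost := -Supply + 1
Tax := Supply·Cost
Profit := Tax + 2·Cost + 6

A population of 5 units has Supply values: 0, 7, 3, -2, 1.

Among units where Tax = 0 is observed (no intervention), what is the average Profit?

7

Conditioning on Tax=0 selects the 2 unit(s) with Supply ∈ {0, 1}. Their Profit values: 8, 6. Mean = 7.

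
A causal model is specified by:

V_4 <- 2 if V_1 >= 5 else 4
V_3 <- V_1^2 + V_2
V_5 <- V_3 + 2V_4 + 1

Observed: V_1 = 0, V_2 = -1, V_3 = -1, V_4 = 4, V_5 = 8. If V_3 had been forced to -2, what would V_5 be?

7

do(V_3=-2) replaces the equation V_3 <- V_1^2 + V_2 with the constant V_3 = -2.
V_4 = 2 if V_1 >= 5 else 4  [with V_1=0]  = 4
V_5 = V_3 + 2V_4 + 1  [with V_3=-2, V_4=4]  = 7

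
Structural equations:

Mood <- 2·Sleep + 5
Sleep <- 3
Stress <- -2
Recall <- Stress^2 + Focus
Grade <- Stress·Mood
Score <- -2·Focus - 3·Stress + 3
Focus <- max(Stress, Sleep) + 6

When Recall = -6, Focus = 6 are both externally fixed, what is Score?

-3

Under do(Recall = -6, Focus = 6), each intervened variable's structural equation is replaced by its fixed value.
Score = -2·Focus - 3·Stress + 3  [with Focus=6, Stress=-2]  = -3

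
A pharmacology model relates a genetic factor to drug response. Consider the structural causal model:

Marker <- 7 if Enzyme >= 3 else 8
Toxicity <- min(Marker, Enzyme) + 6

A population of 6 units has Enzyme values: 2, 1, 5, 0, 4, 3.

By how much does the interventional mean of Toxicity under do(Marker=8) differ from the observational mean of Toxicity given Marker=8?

Every unit gets Marker=8 under the intervention. Toxicity values become 8, 7, 11, 6, 10, 9; E[Toxicity|do(Marker=8)] = 8.5.
E[Toxicity|Marker=8] averages over only the 3 units with Marker=8 (Enzyme = 2, 1, 0): Toxicity = 8, 7, 6, mean 7.
Difference = 8.5 − 7 = 1.5.

1.5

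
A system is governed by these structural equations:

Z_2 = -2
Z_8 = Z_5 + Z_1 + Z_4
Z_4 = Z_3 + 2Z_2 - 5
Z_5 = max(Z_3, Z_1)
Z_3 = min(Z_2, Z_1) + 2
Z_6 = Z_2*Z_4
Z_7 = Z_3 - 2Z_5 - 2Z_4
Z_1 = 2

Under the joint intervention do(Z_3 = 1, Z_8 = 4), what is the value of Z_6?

Under do(Z_3 = 1, Z_8 = 4), each intervened variable's structural equation is replaced by its fixed value.
Z_4 = Z_3 + 2Z_2 - 5  [with Z_3=1, Z_2=-2]  = -8
Z_6 = Z_2*Z_4  [with Z_2=-2, Z_4=-8]  = 16

16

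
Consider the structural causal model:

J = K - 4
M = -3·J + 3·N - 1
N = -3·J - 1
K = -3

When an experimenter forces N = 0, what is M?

20

The intervention breaks the incoming arrows to N: N = -3·J - 1 no longer applies, and N = 0.
J = K - 4  [with K=-3]  = -7
M = -3·J + 3·N - 1  [with J=-7, N=0]  = 20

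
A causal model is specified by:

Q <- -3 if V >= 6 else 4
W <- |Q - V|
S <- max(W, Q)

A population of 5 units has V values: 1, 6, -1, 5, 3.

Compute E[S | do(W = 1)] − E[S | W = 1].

The intervention sets W=1 in all 5 units regardless of V. Recomputing S per unit gives 4, 1, 4, 4, 4; average 3.4.
E[S|W=1] averages over only the 2 units with W=1 (V = 5, 3): S = 4, 4, mean 4.
Difference = 3.4 − 4 = -0.6.

-0.6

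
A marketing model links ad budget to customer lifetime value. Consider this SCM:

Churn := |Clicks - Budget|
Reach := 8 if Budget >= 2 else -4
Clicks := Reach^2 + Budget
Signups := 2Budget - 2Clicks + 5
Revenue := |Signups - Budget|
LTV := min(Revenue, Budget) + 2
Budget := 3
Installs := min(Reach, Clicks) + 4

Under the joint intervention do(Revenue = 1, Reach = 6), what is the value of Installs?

Under do(Revenue = 1, Reach = 6), each intervened variable's structural equation is replaced by its fixed value.
Clicks = Reach^2 + Budget  [with Reach=6, Budget=3]  = 39
Installs = min(Reach, Clicks) + 4  [with Reach=6, Clicks=39]  = 10

10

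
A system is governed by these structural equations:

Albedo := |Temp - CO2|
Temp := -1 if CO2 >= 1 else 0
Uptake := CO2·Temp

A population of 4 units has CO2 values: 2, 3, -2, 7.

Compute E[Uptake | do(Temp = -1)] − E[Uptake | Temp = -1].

do(Temp=-1) breaks Temp's dependence on CO2. With Temp=-1 fixed, Uptake across the units is -2, -3, 2, -7, mean -2.5.
Observing Temp=-1 restricts to units where Temp's equation naturally yields -1: CO2 ∈ {2, 3, 7}. In that subpopulation Uptake = -2, -3, -7, mean -4.
Difference = -2.5 − (-4) = 1.5.

1.5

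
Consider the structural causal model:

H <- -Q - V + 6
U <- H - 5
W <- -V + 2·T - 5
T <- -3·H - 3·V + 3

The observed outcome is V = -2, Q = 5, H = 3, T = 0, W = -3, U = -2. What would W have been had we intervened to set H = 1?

9

do(H=1) replaces the equation H <- -Q - V + 6 with the constant H = 1.
T = -3·H - 3·V + 3  [with H=1, V=-2]  = 6
W = -V + 2·T - 5  [with V=-2, T=6]  = 9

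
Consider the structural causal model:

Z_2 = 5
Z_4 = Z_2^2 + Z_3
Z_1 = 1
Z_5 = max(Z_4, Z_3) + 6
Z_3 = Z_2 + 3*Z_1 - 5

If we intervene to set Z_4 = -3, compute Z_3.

3

Under do(Z_4=-3), the mechanism Z_4 = Z_2^2 + Z_3 is discarded; Z_4 is fixed at -3.
Since Z_3 is not a descendant of the intervened variable, it is unaffected.
Z_3 = Z_2 + 3*Z_1 - 5  [with Z_2=5, Z_1=1]  = 3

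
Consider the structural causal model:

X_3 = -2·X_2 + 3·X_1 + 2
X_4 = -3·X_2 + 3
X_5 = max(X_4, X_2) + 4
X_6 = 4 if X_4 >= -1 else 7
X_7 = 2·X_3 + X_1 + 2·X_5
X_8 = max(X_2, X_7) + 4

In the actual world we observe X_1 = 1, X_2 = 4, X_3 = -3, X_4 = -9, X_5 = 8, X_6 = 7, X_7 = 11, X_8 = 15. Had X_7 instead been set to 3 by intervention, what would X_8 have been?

8

do(X_7=3) replaces the equation X_7 = 2·X_3 + X_1 + 2·X_5 with the constant X_7 = 3.
X_8 = max(X_2, X_7) + 4  [with X_2=4, X_7=3]  = 8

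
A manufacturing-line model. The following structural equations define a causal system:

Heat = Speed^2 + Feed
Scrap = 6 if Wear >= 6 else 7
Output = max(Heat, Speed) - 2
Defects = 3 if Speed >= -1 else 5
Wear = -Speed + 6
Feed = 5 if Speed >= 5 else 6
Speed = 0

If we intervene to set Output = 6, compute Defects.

The intervention breaks the incoming arrows to Output: Output = max(Heat, Speed) - 2 no longer applies, and Output = 6.
Defects is not downstream of the intervention, so its value is determined by the original equations.
Defects = 3 if Speed >= -1 else 5  [with Speed=0]  = 3

3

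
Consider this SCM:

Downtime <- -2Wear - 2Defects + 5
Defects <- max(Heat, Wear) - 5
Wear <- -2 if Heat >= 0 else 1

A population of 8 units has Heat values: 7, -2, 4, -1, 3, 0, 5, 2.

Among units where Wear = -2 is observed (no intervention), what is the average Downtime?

12

E[Downtime|Wear=-2] averages over only the 6 units with Wear=-2 (Heat = 7, 4, 3, 0, 5, 2): Downtime = 5, 11, 13, 19, 9, 15, mean 12.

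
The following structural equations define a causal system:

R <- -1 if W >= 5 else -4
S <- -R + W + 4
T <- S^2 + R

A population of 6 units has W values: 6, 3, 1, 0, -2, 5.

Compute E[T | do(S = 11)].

118

The intervention sets S=11 in all 6 units regardless of W. Recomputing T per unit gives 120, 117, 117, 117, 117, 120; average 118.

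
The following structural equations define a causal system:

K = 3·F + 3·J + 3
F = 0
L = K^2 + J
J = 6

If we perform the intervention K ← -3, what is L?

The intervention breaks the incoming arrows to K: K = 3·F + 3·J + 3 no longer applies, and K = -3.
L = K^2 + J  [with K=-3, J=6]  = 15

15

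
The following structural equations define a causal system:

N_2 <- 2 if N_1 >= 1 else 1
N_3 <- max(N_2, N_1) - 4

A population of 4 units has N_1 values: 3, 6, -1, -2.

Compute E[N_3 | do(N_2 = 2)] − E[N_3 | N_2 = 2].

do(N_2=2) breaks N_2's dependence on N_1. With N_2=2 fixed, N_3 across the units is -1, 2, -2, -2, mean -0.75.
E[N_3|N_2=2] averages over only the 2 units with N_2=2 (N_1 = 3, 6): N_3 = -1, 2, mean 0.5.
Difference = -0.75 − 0.5 = -1.25.

-1.25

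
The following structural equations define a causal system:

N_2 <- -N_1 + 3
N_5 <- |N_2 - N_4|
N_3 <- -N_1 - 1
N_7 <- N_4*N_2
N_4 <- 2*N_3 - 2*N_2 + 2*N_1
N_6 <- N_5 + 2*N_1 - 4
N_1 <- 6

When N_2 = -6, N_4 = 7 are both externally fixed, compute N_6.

21

The joint intervention fixes N_2 = -6, N_4 = 7, removing each variable's own equation.
N_5 = |N_2 - N_4|  [with N_2=-6, N_4=7]  = 13
N_6 = N_5 + 2*N_1 - 4  [with N_5=13, N_1=6]  = 21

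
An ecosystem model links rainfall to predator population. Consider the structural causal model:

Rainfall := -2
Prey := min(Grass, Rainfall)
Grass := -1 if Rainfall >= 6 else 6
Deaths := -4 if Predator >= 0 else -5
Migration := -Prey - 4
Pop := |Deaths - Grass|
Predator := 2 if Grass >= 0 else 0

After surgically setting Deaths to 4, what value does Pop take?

2

Under do(Deaths=4), the mechanism Deaths := -4 if Predator >= 0 else -5 is discarded; Deaths is fixed at 4.
Grass = -1 if Rainfall >= 6 else 6  [with Rainfall=-2]  = 6
Pop = |Deaths - Grass|  [with Deaths=4, Grass=6]  = 2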